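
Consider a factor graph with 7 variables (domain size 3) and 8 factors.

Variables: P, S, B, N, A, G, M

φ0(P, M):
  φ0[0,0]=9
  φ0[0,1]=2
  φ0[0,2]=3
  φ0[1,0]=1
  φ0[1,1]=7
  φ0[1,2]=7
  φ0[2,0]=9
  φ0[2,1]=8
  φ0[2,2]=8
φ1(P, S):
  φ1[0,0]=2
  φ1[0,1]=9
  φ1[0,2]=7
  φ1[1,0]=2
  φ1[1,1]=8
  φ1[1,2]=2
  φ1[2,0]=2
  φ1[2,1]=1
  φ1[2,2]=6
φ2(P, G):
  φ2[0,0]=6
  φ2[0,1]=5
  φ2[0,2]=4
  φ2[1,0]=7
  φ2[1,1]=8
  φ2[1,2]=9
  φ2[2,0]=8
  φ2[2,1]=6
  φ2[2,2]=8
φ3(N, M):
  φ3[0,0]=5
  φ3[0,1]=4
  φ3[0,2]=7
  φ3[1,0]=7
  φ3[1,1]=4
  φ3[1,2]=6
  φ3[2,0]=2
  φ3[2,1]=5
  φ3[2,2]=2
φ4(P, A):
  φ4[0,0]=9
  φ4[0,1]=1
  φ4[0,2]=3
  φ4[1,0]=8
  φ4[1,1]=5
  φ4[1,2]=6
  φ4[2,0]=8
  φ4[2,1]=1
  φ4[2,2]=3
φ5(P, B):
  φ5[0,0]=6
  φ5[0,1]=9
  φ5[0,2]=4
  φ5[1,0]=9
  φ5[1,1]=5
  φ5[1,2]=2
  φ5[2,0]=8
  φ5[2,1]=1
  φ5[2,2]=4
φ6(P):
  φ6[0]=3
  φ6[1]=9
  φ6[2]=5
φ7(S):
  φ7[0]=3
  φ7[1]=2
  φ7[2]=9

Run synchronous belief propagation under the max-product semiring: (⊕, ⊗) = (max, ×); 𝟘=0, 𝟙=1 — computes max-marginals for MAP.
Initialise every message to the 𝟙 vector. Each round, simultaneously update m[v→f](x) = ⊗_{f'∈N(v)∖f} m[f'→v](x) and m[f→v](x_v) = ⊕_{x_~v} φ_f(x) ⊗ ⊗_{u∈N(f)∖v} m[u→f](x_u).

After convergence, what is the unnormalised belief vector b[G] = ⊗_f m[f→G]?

b[G] = [8709120, 6531840, 8709120]

init: all messages = 𝟙 over 3 values
r1 m[φ0→P] = [9, 7, 9]
r1 m[φ0→M] = [9, 8, 8]
r1 m[φ1→P] = [9, 8, 6]
r1 m[φ1→S] = [2, 9, 7]
r1 m[φ2→P] = [6, 9, 8]
r1 m[φ2→G] = [8, 8, 9]
r1 m[φ3→N] = [7, 7, 5]
r1 m[φ3→M] = [7, 5, 7]
r1 m[φ4→P] = [9, 8, 8]
r1 m[φ4→A] = [9, 5, 6]
r1 m[φ5→P] = [9, 9, 8]
r1 m[φ5→B] = [9, 9, 4]
r1 m[φ6→P] = [3, 9, 5]
r1 m[φ7→S] = [3, 2, 9]
r1 m[P→φ0] = [1, 1, 1]
r1 m[P→φ1] = [1, 1, 1]
r1 m[P→φ2] = [1, 1, 1]
r1 m[P→φ4] = [1, 1, 1]
r1 m[P→φ5] = [1, 1, 1]
r1 m[P→φ6] = [1, 1, 1]
r1 m[S→φ1] = [1, 1, 1]
r1 m[S→φ7] = [1, 1, 1]
r1 m[B→φ5] = [1, 1, 1]
r1 m[N→φ3] = [1, 1, 1]
r1 m[A→φ4] = [1, 1, 1]
r1 m[G→φ2] = [1, 1, 1]
r1 m[M→φ0] = [1, 1, 1]
r1 m[M→φ3] = [1, 1, 1]
r2 m[φ0→P] = [9, 7, 9]
r2 m[φ0→M] = [9, 8, 8]
r2 m[φ1→P] = [9, 8, 6]
r2 m[φ1→S] = [2, 9, 7]
r2 m[φ2→P] = [6, 9, 8]
r2 m[φ2→G] = [8, 8, 9]
r2 m[φ3→N] = [7, 7, 5]
r2 m[φ3→M] = [7, 5, 7]
r2 m[φ4→P] = [9, 8, 8]
r2 m[φ4→A] = [9, 5, 6]
r2 m[φ5→P] = [9, 9, 8]
r2 m[φ5→B] = [9, 9, 4]
r2 m[φ6→P] = [3, 9, 5]
r2 m[φ7→S] = [3, 2, 9]
r2 m[P→φ0] = [13122, 46656, 15360]
r2 m[P→φ1] = [13122, 40824, 23040]
r2 m[P→φ2] = [19683, 36288, 17280]
r2 m[P→φ4] = [13122, 40824, 17280]
r2 m[P→φ5] = [13122, 36288, 17280]
r2 m[P→φ6] = [39366, 36288, 27648]
r2 m[S→φ1] = [3, 2, 9]
r2 m[S→φ7] = [2, 9, 7]
r2 m[B→φ5] = [1, 1, 1]
r2 m[N→φ3] = [1, 1, 1]
r2 m[A→φ4] = [1, 1, 1]
r2 m[G→φ2] = [1, 1, 1]
r2 m[M→φ0] = [7, 5, 7]
r2 m[M→φ3] = [9, 8, 8]
r3 m[φ0→P] = [63, 49, 63]
r3 m[φ0→M] = [138240, 326592, 326592]
r3 m[φ1→P] = [63, 18, 54]
r3 m[φ1→S] = [81648, 326592, 138240]
r3 m[φ2→P] = [6, 9, 8]
r3 m[φ2→G] = [254016, 290304, 326592]
r3 m[φ3→N] = [56, 63, 40]
r3 m[φ3→M] = [7, 5, 7]
r3 m[φ4→P] = [9, 8, 8]
r3 m[φ4→A] = [326592, 204120, 244944]
r3 m[φ5→P] = [9, 9, 8]
r3 m[φ5→B] = [326592, 181440, 72576]
r3 m[φ6→P] = [3, 9, 5]
r3 m[φ7→S] = [3, 2, 9]
r3 m[P→φ0] = [13122, 46656, 15360]
r3 m[P→φ1] = [13122, 40824, 23040]
r3 m[P→φ2] = [19683, 36288, 17280]
r3 m[P→φ4] = [13122, 40824, 17280]
r3 m[P→φ5] = [13122, 36288, 17280]
r3 m[P→φ6] = [39366, 36288, 27648]
r3 m[S→φ1] = [3, 2, 9]
r3 m[S→φ7] = [2, 9, 7]
r3 m[B→φ5] = [1, 1, 1]
r3 m[N→φ3] = [1, 1, 1]
r3 m[A→φ4] = [1, 1, 1]
r3 m[G→φ2] = [1, 1, 1]
r3 m[M→φ0] = [7, 5, 7]
r3 m[M→φ3] = [9, 8, 8]
r4 m[φ0→P] = [63, 49, 63]
r4 m[φ0→M] = [138240, 326592, 326592]
r4 m[φ1→P] = [63, 18, 54]
r4 m[φ1→S] = [81648, 326592, 138240]
r4 m[φ2→P] = [6, 9, 8]
r4 m[φ2→G] = [254016, 290304, 326592]
r4 m[φ3→N] = [56, 63, 40]
r4 m[φ3→M] = [7, 5, 7]
r4 m[φ4→P] = [9, 8, 8]
r4 m[φ4→A] = [326592, 204120, 244944]
r4 m[φ5→P] = [9, 9, 8]
r4 m[φ5→B] = [326592, 181440, 72576]
r4 m[φ6→P] = [3, 9, 5]
r4 m[φ7→S] = [3, 2, 9]
r4 m[P→φ0] = [91854, 104976, 138240]
r4 m[P→φ1] = [91854, 285768, 161280]
r4 m[P→φ2] = [964467, 571536, 1088640]
r4 m[P→φ4] = [642978, 642978, 1088640]
r4 m[P→φ5] = [642978, 571536, 1088640]
r4 m[P→φ6] = [1928934, 571536, 1741824]
r4 m[S→φ1] = [3, 2, 9]
r4 m[S→φ7] = [81648, 326592, 138240]
r4 m[B→φ5] = [1, 1, 1]
r4 m[N→φ3] = [1, 1, 1]
r4 m[A→φ4] = [1, 1, 1]
r4 m[G→φ2] = [1, 1, 1]
r4 m[M→φ0] = [7, 5, 7]
r4 m[M→φ3] = [138240, 326592, 326592]
r5 m[φ0→P] = [63, 49, 63]
r5 m[φ0→M] = [1244160, 1105920, 1105920]
r5 m[φ1→P] = [63, 18, 54]
r5 m[φ1→S] = [571536, 2286144, 967680]
r5 m[φ2→P] = [6, 9, 8]
r5 m[φ2→G] = [8709120, 6531840, 8709120]
r5 m[φ3→N] = [2286144, 1959552, 1632960]
r5 m[φ3→M] = [7, 5, 7]
r5 m[φ4→P] = [9, 8, 8]
r5 m[φ4→A] = [8709120, 3214890, 3857868]
r5 m[φ5→P] = [9, 9, 8]
r5 m[φ5→B] = [8709120, 5786802, 4354560]
r5 m[φ6→P] = [3, 9, 5]
r5 m[φ7→S] = [3, 2, 9]
r5 m[P→φ0] = [91854, 104976, 138240]
r5 m[P→φ1] = [91854, 285768, 161280]
r5 m[P→φ2] = [964467, 571536, 1088640]
r5 m[P→φ4] = [642978, 642978, 1088640]
r5 m[P→φ5] = [642978, 571536, 1088640]
r5 m[P→φ6] = [1928934, 571536, 1741824]
r5 m[S→φ1] = [3, 2, 9]
r5 m[S→φ7] = [81648, 326592, 138240]
r5 m[B→φ5] = [1, 1, 1]
r5 m[N→φ3] = [1, 1, 1]
r5 m[A→φ4] = [1, 1, 1]
r5 m[G→φ2] = [1, 1, 1]
r5 m[M→φ0] = [7, 5, 7]
r5 m[M→φ3] = [138240, 326592, 326592]
r6 m[φ0→P] = [63, 49, 63]
r6 m[φ0→M] = [1244160, 1105920, 1105920]
r6 m[φ1→P] = [63, 18, 54]
r6 m[φ1→S] = [571536, 2286144, 967680]
r6 m[φ2→P] = [6, 9, 8]
r6 m[φ2→G] = [8709120, 6531840, 8709120]
r6 m[φ3→N] = [2286144, 1959552, 1632960]
r6 m[φ3→M] = [7, 5, 7]
r6 m[φ4→P] = [9, 8, 8]
r6 m[φ4→A] = [8709120, 3214890, 3857868]
r6 m[φ5→P] = [9, 9, 8]
r6 m[φ5→B] = [8709120, 5786802, 4354560]
r6 m[φ6→P] = [3, 9, 5]
r6 m[φ7→S] = [3, 2, 9]
r6 m[P→φ0] = [91854, 104976, 138240]
r6 m[P→φ1] = [91854, 285768, 161280]
r6 m[P→φ2] = [964467, 571536, 1088640]
r6 m[P→φ4] = [642978, 642978, 1088640]
r6 m[P→φ5] = [642978, 571536, 1088640]
r6 m[P→φ6] = [1928934, 571536, 1741824]
r6 m[S→φ1] = [3, 2, 9]
r6 m[S→φ7] = [571536, 2286144, 967680]
r6 m[B→φ5] = [1, 1, 1]
r6 m[N→φ3] = [1, 1, 1]
r6 m[A→φ4] = [1, 1, 1]
r6 m[G→φ2] = [1, 1, 1]
r6 m[M→φ0] = [7, 5, 7]
r6 m[M→φ3] = [1244160, 1105920, 1105920]
r7 m[φ0→P] = [63, 49, 63]
r7 m[φ0→M] = [1244160, 1105920, 1105920]
r7 m[φ1→P] = [63, 18, 54]
r7 m[φ1→S] = [571536, 2286144, 967680]
r7 m[φ2→P] = [6, 9, 8]
r7 m[φ2→G] = [8709120, 6531840, 8709120]
r7 m[φ3→N] = [7741440, 8709120, 5529600]
r7 m[φ3→M] = [7, 5, 7]
r7 m[φ4→P] = [9, 8, 8]
r7 m[φ4→A] = [8709120, 3214890, 3857868]
r7 m[φ5→P] = [9, 9, 8]
r7 m[φ5→B] = [8709120, 5786802, 4354560]
r7 m[φ6→P] = [3, 9, 5]
r7 m[φ7→S] = [3, 2, 9]
r7 m[P→φ0] = [91854, 104976, 138240]
r7 m[P→φ1] = [91854, 285768, 161280]
r7 m[P→φ2] = [964467, 571536, 1088640]
r7 m[P→φ4] = [642978, 642978, 1088640]
r7 m[P→φ5] = [642978, 571536, 1088640]
r7 m[P→φ6] = [1928934, 571536, 1741824]
r7 m[S→φ1] = [3, 2, 9]
r7 m[S→φ7] = [571536, 2286144, 967680]
r7 m[B→φ5] = [1, 1, 1]
r7 m[N→φ3] = [1, 1, 1]
r7 m[A→φ4] = [1, 1, 1]
r7 m[G→φ2] = [1, 1, 1]
r7 m[M→φ0] = [7, 5, 7]
r7 m[M→φ3] = [1244160, 1105920, 1105920]
r8 m[φ0→P] = [63, 49, 63]
r8 m[φ0→M] = [1244160, 1105920, 1105920]
r8 m[φ1→P] = [63, 18, 54]
r8 m[φ1→S] = [571536, 2286144, 967680]
r8 m[φ2→P] = [6, 9, 8]
r8 m[φ2→G] = [8709120, 6531840, 8709120]
r8 m[φ3→N] = [7741440, 8709120, 5529600]
r8 m[φ3→M] = [7, 5, 7]
r8 m[φ4→P] = [9, 8, 8]
r8 m[φ4→A] = [8709120, 3214890, 3857868]
r8 m[φ5→P] = [9, 9, 8]
r8 m[φ5→B] = [8709120, 5786802, 4354560]
r8 m[φ6→P] = [3, 9, 5]
r8 m[φ7→S] = [3, 2, 9]
r8 m[P→φ0] = [91854, 104976, 138240]
r8 m[P→φ1] = [91854, 285768, 161280]
r8 m[P→φ2] = [964467, 571536, 1088640]
r8 m[P→φ4] = [642978, 642978, 1088640]
r8 m[P→φ5] = [642978, 571536, 1088640]
r8 m[P→φ6] = [1928934, 571536, 1741824]
r8 m[S→φ1] = [3, 2, 9]
r8 m[S→φ7] = [571536, 2286144, 967680]
r8 m[B→φ5] = [1, 1, 1]
r8 m[N→φ3] = [1, 1, 1]
r8 m[A→φ4] = [1, 1, 1]
r8 m[G→φ2] = [1, 1, 1]
r8 m[M→φ0] = [7, 5, 7]
r8 m[M→φ3] = [1244160, 1105920, 1105920]
fixed point reached at round 8
b[G] = ⊗ incoming = [8709120, 6531840, 8709120]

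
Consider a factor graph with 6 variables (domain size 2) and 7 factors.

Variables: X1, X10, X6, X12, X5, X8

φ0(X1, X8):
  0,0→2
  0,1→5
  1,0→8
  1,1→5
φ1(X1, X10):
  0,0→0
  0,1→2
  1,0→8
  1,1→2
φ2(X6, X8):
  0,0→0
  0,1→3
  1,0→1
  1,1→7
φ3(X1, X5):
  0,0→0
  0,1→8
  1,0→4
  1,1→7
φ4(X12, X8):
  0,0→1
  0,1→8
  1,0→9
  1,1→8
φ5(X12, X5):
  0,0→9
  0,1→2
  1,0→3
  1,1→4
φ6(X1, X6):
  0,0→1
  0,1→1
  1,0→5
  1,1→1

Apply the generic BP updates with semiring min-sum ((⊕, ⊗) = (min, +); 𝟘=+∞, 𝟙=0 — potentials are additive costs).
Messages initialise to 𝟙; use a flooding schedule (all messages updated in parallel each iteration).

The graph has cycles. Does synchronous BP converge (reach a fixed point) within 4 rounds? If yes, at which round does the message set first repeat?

NOT CONVERGED within 4 rounds

init: all messages = 𝟙 over 2 values
r1 m[φ0→X1] = [2, 5]
r1 m[φ0→X8] = [2, 5]
r1 m[φ1→X1] = [0, 2]
r1 m[φ1→X10] = [0, 2]
r1 m[φ2→X6] = [0, 1]
r1 m[φ2→X8] = [0, 3]
r1 m[φ3→X1] = [0, 4]
r1 m[φ3→X5] = [0, 7]
r1 m[φ4→X12] = [1, 8]
r1 m[φ4→X8] = [1, 8]
r1 m[φ5→X12] = [2, 3]
r1 m[φ5→X5] = [3, 2]
r1 m[φ6→X1] = [1, 1]
r1 m[φ6→X6] = [1, 1]
r1 m[X1→φ0] = [0, 0]
r1 m[X1→φ1] = [0, 0]
r1 m[X1→φ3] = [0, 0]
r1 m[X1→φ6] = [0, 0]
r1 m[X10→φ1] = [0, 0]
r1 m[X6→φ2] = [0, 0]
r1 m[X6→φ6] = [0, 0]
r1 m[X12→φ4] = [0, 0]
r1 m[X12→φ5] = [0, 0]
r1 m[X5→φ3] = [0, 0]
r1 m[X5→φ5] = [0, 0]
r1 m[X8→φ0] = [0, 0]
r1 m[X8→φ2] = [0, 0]
r1 m[X8→φ4] = [0, 0]
r2 m[φ0→X1] = [2, 5]
r2 m[φ0→X8] = [2, 5]
r2 m[φ1→X1] = [0, 2]
r2 m[φ1→X10] = [0, 2]
r2 m[φ2→X6] = [0, 1]
r2 m[φ2→X8] = [0, 3]
r2 m[φ3→X1] = [0, 4]
r2 m[φ3→X5] = [0, 7]
r2 m[φ4→X12] = [1, 8]
r2 m[φ4→X8] = [1, 8]
r2 m[φ5→X12] = [2, 3]
r2 m[φ5→X5] = [3, 2]
r2 m[φ6→X1] = [1, 1]
r2 m[φ6→X6] = [1, 1]
r2 m[X1→φ0] = [1, 7]
r2 m[X1→φ1] = [3, 10]
r2 m[X1→φ3] = [3, 8]
r2 m[X1→φ6] = [2, 11]
r2 m[X10→φ1] = [0, 0]
r2 m[X6→φ2] = [1, 1]
r2 m[X6→φ6] = [0, 1]
r2 m[X12→φ4] = [2, 3]
r2 m[X12→φ5] = [1, 8]
r2 m[X5→φ3] = [3, 2]
r2 m[X5→φ5] = [0, 7]
r2 m[X8→φ0] = [1, 11]
r2 m[X8→φ2] = [3, 13]
r2 m[X8→φ4] = [2, 8]
r3 m[φ0→X1] = [3, 9]
r3 m[φ0→X8] = [3, 6]
r3 m[φ1→X1] = [0, 2]
r3 m[φ1→X10] = [3, 5]
r3 m[φ2→X6] = [3, 4]
r3 m[φ2→X8] = [1, 4]
r3 m[φ3→X1] = [3, 7]
r3 m[φ3→X5] = [3, 11]
r3 m[φ4→X12] = [3, 11]
r3 m[φ4→X8] = [3, 10]
r3 m[φ5→X12] = [9, 3]
r3 m[φ5→X5] = [10, 3]
r3 m[φ6→X1] = [1, 2]
r3 m[φ6→X6] = [3, 3]
r3 m[X1→φ0] = [1, 7]
r3 m[X1→φ1] = [3, 10]
r3 m[X1→φ3] = [3, 8]
r3 m[X1→φ6] = [2, 11]
r3 m[X10→φ1] = [0, 0]
r3 m[X6→φ2] = [1, 1]
r3 m[X6→φ6] = [0, 1]
r3 m[X12→φ4] = [2, 3]
r3 m[X12→φ5] = [1, 8]
r3 m[X5→φ3] = [3, 2]
r3 m[X5→φ5] = [0, 7]
r3 m[X8→φ0] = [1, 11]
r3 m[X8→φ2] = [3, 13]
r3 m[X8→φ4] = [2, 8]
r4 m[φ0→X1] = [3, 9]
r4 m[φ0→X8] = [3, 6]
r4 m[φ1→X1] = [0, 2]
r4 m[φ1→X10] = [3, 5]
r4 m[φ2→X6] = [3, 4]
r4 m[φ2→X8] = [1, 4]
r4 m[φ3→X1] = [3, 7]
r4 m[φ3→X5] = [3, 11]
r4 m[φ4→X12] = [3, 11]
r4 m[φ4→X8] = [3, 10]
r4 m[φ5→X12] = [9, 3]
r4 m[φ5→X5] = [10, 3]
r4 m[φ6→X1] = [1, 2]
r4 m[φ6→X6] = [3, 3]
r4 m[X1→φ0] = [4, 11]
r4 m[X1→φ1] = [7, 18]
r4 m[X1→φ3] = [4, 13]
r4 m[X1→φ6] = [6, 18]
r4 m[X10→φ1] = [0, 0]
r4 m[X6→φ2] = [3, 3]
r4 m[X6→φ6] = [3, 4]
r4 m[X12→φ4] = [9, 3]
r4 m[X12→φ5] = [3, 11]
r4 m[X5→φ3] = [10, 3]
r4 m[X5→φ5] = [3, 11]
r4 m[X8→φ0] = [4, 14]
r4 m[X8→φ2] = [6, 16]
r4 m[X8→φ4] = [4, 10]
no fixed point within 4 rounds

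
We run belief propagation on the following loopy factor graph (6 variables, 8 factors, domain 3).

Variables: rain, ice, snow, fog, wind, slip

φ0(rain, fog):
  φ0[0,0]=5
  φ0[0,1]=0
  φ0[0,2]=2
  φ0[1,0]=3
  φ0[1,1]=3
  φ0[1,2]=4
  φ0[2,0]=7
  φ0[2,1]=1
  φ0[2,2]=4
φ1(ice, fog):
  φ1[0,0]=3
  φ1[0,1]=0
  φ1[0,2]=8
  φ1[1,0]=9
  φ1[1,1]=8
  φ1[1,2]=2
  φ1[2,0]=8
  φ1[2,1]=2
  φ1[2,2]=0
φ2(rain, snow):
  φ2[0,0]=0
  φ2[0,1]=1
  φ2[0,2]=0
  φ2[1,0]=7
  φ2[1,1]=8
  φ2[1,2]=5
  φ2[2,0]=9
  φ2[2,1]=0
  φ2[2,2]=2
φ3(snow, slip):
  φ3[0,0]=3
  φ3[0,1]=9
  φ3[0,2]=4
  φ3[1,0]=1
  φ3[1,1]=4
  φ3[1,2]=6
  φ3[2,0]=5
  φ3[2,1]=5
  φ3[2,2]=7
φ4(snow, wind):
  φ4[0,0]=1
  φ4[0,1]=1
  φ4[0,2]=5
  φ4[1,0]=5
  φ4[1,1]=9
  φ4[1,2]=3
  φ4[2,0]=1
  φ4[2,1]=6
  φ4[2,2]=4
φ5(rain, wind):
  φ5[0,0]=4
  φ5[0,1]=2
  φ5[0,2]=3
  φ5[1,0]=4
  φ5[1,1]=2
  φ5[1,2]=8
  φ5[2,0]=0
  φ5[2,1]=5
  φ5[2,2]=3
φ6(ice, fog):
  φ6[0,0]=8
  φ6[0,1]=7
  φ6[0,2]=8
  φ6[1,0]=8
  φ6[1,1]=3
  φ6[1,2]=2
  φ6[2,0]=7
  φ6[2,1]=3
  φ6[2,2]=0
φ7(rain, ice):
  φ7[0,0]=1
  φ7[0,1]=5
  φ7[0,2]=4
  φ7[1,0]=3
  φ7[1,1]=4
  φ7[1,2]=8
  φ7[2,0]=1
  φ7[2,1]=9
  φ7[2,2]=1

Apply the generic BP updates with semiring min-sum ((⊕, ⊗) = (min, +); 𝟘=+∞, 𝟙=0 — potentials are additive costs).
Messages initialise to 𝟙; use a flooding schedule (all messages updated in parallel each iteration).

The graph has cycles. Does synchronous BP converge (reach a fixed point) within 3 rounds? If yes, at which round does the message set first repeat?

NOT CONVERGED within 3 rounds

init: all messages = 𝟙 over 3 values
r1 m[φ0→rain] = [0, 3, 1]
r1 m[φ0→fog] = [3, 0, 2]
r1 m[φ1→ice] = [0, 2, 0]
r1 m[φ1→fog] = [3, 0, 0]
r1 m[φ2→rain] = [0, 5, 0]
r1 m[φ2→snow] = [0, 0, 0]
r1 m[φ3→snow] = [3, 1, 5]
r1 m[φ3→slip] = [1, 4, 4]
r1 m[φ4→snow] = [1, 3, 1]
r1 m[φ4→wind] = [1, 1, 3]
r1 m[φ5→rain] = [2, 2, 0]
r1 m[φ5→wind] = [0, 2, 3]
r1 m[φ6→ice] = [7, 2, 0]
r1 m[φ6→fog] = [7, 3, 0]
r1 m[φ7→rain] = [1, 3, 1]
r1 m[φ7→ice] = [1, 4, 1]
r1 m[rain→φ0] = [0, 0, 0]
r1 m[rain→φ2] = [0, 0, 0]
r1 m[rain→φ5] = [0, 0, 0]
r1 m[rain→φ7] = [0, 0, 0]
r1 m[ice→φ1] = [0, 0, 0]
r1 m[ice→φ6] = [0, 0, 0]
r1 m[ice→φ7] = [0, 0, 0]
r1 m[snow→φ2] = [0, 0, 0]
r1 m[snow→φ3] = [0, 0, 0]
r1 m[snow→φ4] = [0, 0, 0]
r1 m[fog→φ0] = [0, 0, 0]
r1 m[fog→φ1] = [0, 0, 0]
r1 m[fog→φ6] = [0, 0, 0]
r1 m[wind→φ4] = [0, 0, 0]
r1 m[wind→φ5] = [0, 0, 0]
r1 m[slip→φ3] = [0, 0, 0]
r2 m[φ0→rain] = [0, 3, 1]
r2 m[φ0→fog] = [3, 0, 2]
r2 m[φ1→ice] = [0, 2, 0]
r2 m[φ1→fog] = [3, 0, 0]
r2 m[φ2→rain] = [0, 5, 0]
r2 m[φ2→snow] = [0, 0, 0]
r2 m[φ3→snow] = [3, 1, 5]
r2 m[φ3→slip] = [1, 4, 4]
r2 m[φ4→snow] = [1, 3, 1]
r2 m[φ4→wind] = [1, 1, 3]
r2 m[φ5→rain] = [2, 2, 0]
r2 m[φ5→wind] = [0, 2, 3]
r2 m[φ6→ice] = [7, 2, 0]
r2 m[φ6→fog] = [7, 3, 0]
r2 m[φ7→rain] = [1, 3, 1]
r2 m[φ7→ice] = [1, 4, 1]
r2 m[rain→φ0] = [3, 10, 1]
r2 m[rain→φ2] = [3, 8, 2]
r2 m[rain→φ5] = [1, 11, 2]
r2 m[rain→φ7] = [2, 10, 1]
r2 m[ice→φ1] = [8, 6, 1]
r2 m[ice→φ6] = [1, 6, 1]
r2 m[ice→φ7] = [7, 4, 0]
r2 m[snow→φ2] = [4, 4, 6]
r2 m[snow→φ3] = [1, 3, 1]
r2 m[snow→φ4] = [3, 1, 5]
r2 m[fog→φ0] = [10, 3, 0]
r2 m[fog→φ1] = [10, 3, 2]
r2 m[fog→φ6] = [6, 0, 2]
r2 m[wind→φ4] = [0, 2, 3]
r2 m[wind→φ5] = [1, 1, 3]
r2 m[slip→φ3] = [0, 0, 0]
r3 m[φ0→rain] = [2, 4, 4]
r3 m[φ0→fog] = [8, 2, 5]
r3 m[φ1→ice] = [3, 4, 2]
r3 m[φ1→fog] = [9, 3, 1]
r3 m[φ2→rain] = [4, 11, 4]
r3 m[φ2→snow] = [3, 2, 3]
r3 m[φ3→snow] = [3, 1, 5]
r3 m[φ3→slip] = [4, 6, 5]
r3 m[φ4→snow] = [1, 5, 1]
r3 m[φ4→wind] = [4, 4, 4]
r3 m[φ5→rain] = [3, 3, 1]
r3 m[φ5→wind] = [2, 3, 4]
r3 m[φ6→ice] = [7, 3, 2]
r3 m[φ6→fog] = [8, 4, 1]
r3 m[φ7→rain] = [4, 8, 1]
r3 m[φ7→ice] = [2, 7, 2]
r3 m[rain→φ0] = [3, 10, 1]
r3 m[rain→φ2] = [3, 8, 2]
r3 m[rain→φ5] = [1, 11, 2]
r3 m[rain→φ7] = [2, 10, 1]
r3 m[ice→φ1] = [8, 6, 1]
r3 m[ice→φ6] = [1, 6, 1]
r3 m[ice→φ7] = [7, 4, 0]
r3 m[snow→φ2] = [4, 4, 6]
r3 m[snow→φ3] = [1, 3, 1]
r3 m[snow→φ4] = [3, 1, 5]
r3 m[fog→φ0] = [10, 3, 0]
r3 m[fog→φ1] = [10, 3, 2]
r3 m[fog→φ6] = [6, 0, 2]
r3 m[wind→φ4] = [0, 2, 3]
r3 m[wind→φ5] = [1, 1, 3]
r3 m[slip→φ3] = [0, 0, 0]
no fixed point within 3 rounds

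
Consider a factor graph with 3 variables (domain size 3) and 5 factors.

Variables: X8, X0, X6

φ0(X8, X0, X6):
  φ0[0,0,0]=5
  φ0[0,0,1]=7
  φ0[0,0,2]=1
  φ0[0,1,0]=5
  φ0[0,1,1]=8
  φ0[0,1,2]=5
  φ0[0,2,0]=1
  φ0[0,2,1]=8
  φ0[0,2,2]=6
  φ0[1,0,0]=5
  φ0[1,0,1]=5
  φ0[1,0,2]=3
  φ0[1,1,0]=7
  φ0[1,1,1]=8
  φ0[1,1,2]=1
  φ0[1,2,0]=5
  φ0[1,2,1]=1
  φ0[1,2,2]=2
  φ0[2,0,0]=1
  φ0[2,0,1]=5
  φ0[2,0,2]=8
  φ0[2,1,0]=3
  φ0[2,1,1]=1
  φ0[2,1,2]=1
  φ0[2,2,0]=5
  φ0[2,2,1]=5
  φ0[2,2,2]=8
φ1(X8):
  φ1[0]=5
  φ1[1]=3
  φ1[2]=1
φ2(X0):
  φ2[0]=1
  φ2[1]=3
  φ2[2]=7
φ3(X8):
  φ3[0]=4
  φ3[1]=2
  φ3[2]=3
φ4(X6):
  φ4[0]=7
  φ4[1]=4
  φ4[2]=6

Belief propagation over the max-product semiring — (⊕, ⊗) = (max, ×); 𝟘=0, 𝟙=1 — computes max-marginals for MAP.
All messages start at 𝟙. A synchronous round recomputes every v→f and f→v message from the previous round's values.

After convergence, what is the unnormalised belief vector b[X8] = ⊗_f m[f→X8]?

b[X8] = [5040, 1470, 1008]

init: all messages = 𝟙 over 3 values
r1 m[φ0→X8] = [8, 8, 8]
r1 m[φ0→X0] = [8, 8, 8]
r1 m[φ0→X6] = [7, 8, 8]
r1 m[φ1→X8] = [5, 3, 1]
r1 m[φ2→X0] = [1, 3, 7]
r1 m[φ3→X8] = [4, 2, 3]
r1 m[φ4→X6] = [7, 4, 6]
r1 m[X8→φ0] = [1, 1, 1]
r1 m[X8→φ1] = [1, 1, 1]
r1 m[X8→φ3] = [1, 1, 1]
r1 m[X0→φ0] = [1, 1, 1]
r1 m[X0→φ2] = [1, 1, 1]
r1 m[X6→φ0] = [1, 1, 1]
r1 m[X6→φ4] = [1, 1, 1]
r2 m[φ0→X8] = [8, 8, 8]
r2 m[φ0→X0] = [8, 8, 8]
r2 m[φ0→X6] = [7, 8, 8]
r2 m[φ1→X8] = [5, 3, 1]
r2 m[φ2→X0] = [1, 3, 7]
r2 m[φ3→X8] = [4, 2, 3]
r2 m[φ4→X6] = [7, 4, 6]
r2 m[X8→φ0] = [20, 6, 3]
r2 m[X8→φ1] = [32, 16, 24]
r2 m[X8→φ3] = [40, 24, 8]
r2 m[X0→φ0] = [1, 3, 7]
r2 m[X0→φ2] = [8, 8, 8]
r2 m[X6→φ0] = [7, 4, 6]
r2 m[X6→φ4] = [7, 8, 8]
r3 m[φ0→X8] = [252, 245, 336]
r3 m[φ0→X0] = [700, 700, 720]
r3 m[φ0→X6] = [300, 1120, 840]
r3 m[φ1→X8] = [5, 3, 1]
r3 m[φ2→X0] = [1, 3, 7]
r3 m[φ3→X8] = [4, 2, 3]
r3 m[φ4→X6] = [7, 4, 6]
r3 m[X8→φ0] = [20, 6, 3]
r3 m[X8→φ1] = [32, 16, 24]
r3 m[X8→φ3] = [40, 24, 8]
r3 m[X0→φ0] = [1, 3, 7]
r3 m[X0→φ2] = [8, 8, 8]
r3 m[X6→φ0] = [7, 4, 6]
r3 m[X6→φ4] = [7, 8, 8]
r4 m[φ0→X8] = [252, 245, 336]
r4 m[φ0→X0] = [700, 700, 720]
r4 m[φ0→X6] = [300, 1120, 840]
r4 m[φ1→X8] = [5, 3, 1]
r4 m[φ2→X0] = [1, 3, 7]
r4 m[φ3→X8] = [4, 2, 3]
r4 m[φ4→X6] = [7, 4, 6]
r4 m[X8→φ0] = [20, 6, 3]
r4 m[X8→φ1] = [1008, 490, 1008]
r4 m[X8→φ3] = [1260, 735, 336]
r4 m[X0→φ0] = [1, 3, 7]
r4 m[X0→φ2] = [700, 700, 720]
r4 m[X6→φ0] = [7, 4, 6]
r4 m[X6→φ4] = [300, 1120, 840]
r5 m[φ0→X8] = [252, 245, 336]
r5 m[φ0→X0] = [700, 700, 720]
r5 m[φ0→X6] = [300, 1120, 840]
r5 m[φ1→X8] = [5, 3, 1]
r5 m[φ2→X0] = [1, 3, 7]
r5 m[φ3→X8] = [4, 2, 3]
r5 m[φ4→X6] = [7, 4, 6]
r5 m[X8→φ0] = [20, 6, 3]
r5 m[X8→φ1] = [1008, 490, 1008]
r5 m[X8→φ3] = [1260, 735, 336]
r5 m[X0→φ0] = [1, 3, 7]
r5 m[X0→φ2] = [700, 700, 720]
r5 m[X6→φ0] = [7, 4, 6]
r5 m[X6→φ4] = [300, 1120, 840]
fixed point reached at round 5
b[X8] = ⊗ incoming = [5040, 1470, 1008]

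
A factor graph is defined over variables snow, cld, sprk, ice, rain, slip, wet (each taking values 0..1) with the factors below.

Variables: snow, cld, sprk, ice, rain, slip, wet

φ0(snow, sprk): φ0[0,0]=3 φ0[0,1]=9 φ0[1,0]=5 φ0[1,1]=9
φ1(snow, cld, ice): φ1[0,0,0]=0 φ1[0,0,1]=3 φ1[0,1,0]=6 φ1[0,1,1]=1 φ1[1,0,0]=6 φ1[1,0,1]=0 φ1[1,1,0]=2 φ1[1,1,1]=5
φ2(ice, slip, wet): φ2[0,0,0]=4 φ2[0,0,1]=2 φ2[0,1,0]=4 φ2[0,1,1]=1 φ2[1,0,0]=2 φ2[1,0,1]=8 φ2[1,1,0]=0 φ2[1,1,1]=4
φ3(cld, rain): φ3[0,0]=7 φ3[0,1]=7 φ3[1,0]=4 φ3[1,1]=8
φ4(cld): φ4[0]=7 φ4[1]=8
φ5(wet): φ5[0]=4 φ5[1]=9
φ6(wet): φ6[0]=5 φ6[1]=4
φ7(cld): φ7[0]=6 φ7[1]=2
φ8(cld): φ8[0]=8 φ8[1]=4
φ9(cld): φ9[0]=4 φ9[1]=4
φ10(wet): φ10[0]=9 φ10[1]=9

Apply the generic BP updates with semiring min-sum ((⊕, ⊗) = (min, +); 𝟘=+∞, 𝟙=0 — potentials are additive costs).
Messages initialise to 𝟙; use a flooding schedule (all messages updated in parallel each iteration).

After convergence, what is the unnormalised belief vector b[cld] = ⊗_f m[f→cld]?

b[cld] = [55, 44]

init: all messages = 𝟙 over 2 values
r1 m[φ0→snow] = [3, 5]
r1 m[φ0→sprk] = [3, 9]
r1 m[φ1→snow] = [0, 0]
r1 m[φ1→cld] = [0, 1]
r1 m[φ1→ice] = [0, 0]
r1 m[φ2→ice] = [1, 0]
r1 m[φ2→slip] = [2, 0]
r1 m[φ2→wet] = [0, 1]
r1 m[φ3→cld] = [7, 4]
r1 m[φ3→rain] = [4, 7]
r1 m[φ4→cld] = [7, 8]
r1 m[φ5→wet] = [4, 9]
r1 m[φ6→wet] = [5, 4]
r1 m[φ7→cld] = [6, 2]
r1 m[φ8→cld] = [8, 4]
r1 m[φ9→cld] = [4, 4]
r1 m[φ10→wet] = [9, 9]
r1 m[snow→φ0] = [0, 0]
r1 m[snow→φ1] = [0, 0]
r1 m[cld→φ1] = [0, 0]
r1 m[cld→φ3] = [0, 0]
r1 m[cld→φ4] = [0, 0]
r1 m[cld→φ7] = [0, 0]
r1 m[cld→φ8] = [0, 0]
r1 m[cld→φ9] = [0, 0]
r1 m[sprk→φ0] = [0, 0]
r1 m[ice→φ1] = [0, 0]
r1 m[ice→φ2] = [0, 0]
r1 m[rain→φ3] = [0, 0]
r1 m[slip→φ2] = [0, 0]
r1 m[wet→φ2] = [0, 0]
r1 m[wet→φ5] = [0, 0]
r1 m[wet→φ6] = [0, 0]
r1 m[wet→φ10] = [0, 0]
r2 m[φ0→snow] = [3, 5]
r2 m[φ0→sprk] = [3, 9]
r2 m[φ1→snow] = [0, 0]
r2 m[φ1→cld] = [0, 1]
r2 m[φ1→ice] = [0, 0]
r2 m[φ2→ice] = [1, 0]
r2 m[φ2→slip] = [2, 0]
r2 m[φ2→wet] = [0, 1]
r2 m[φ3→cld] = [7, 4]
r2 m[φ3→rain] = [4, 7]
r2 m[φ4→cld] = [7, 8]
r2 m[φ5→wet] = [4, 9]
r2 m[φ6→wet] = [5, 4]
r2 m[φ7→cld] = [6, 2]
r2 m[φ8→cld] = [8, 4]
r2 m[φ9→cld] = [4, 4]
r2 m[φ10→wet] = [9, 9]
r2 m[snow→φ0] = [0, 0]
r2 m[snow→φ1] = [3, 5]
r2 m[cld→φ1] = [32, 22]
r2 m[cld→φ3] = [25, 19]
r2 m[cld→φ4] = [25, 15]
r2 m[cld→φ7] = [26, 21]
r2 m[cld→φ8] = [24, 19]
r2 m[cld→φ9] = [28, 19]
r2 m[sprk→φ0] = [0, 0]
r2 m[ice→φ1] = [1, 0]
r2 m[ice→φ2] = [0, 0]
r2 m[rain→φ3] = [0, 0]
r2 m[slip→φ2] = [0, 0]
r2 m[wet→φ2] = [18, 22]
r2 m[wet→φ5] = [14, 14]
r2 m[wet→φ6] = [13, 19]
r2 m[wet→φ10] = [9, 14]
r3 m[φ0→snow] = [3, 5]
r3 m[φ0→sprk] = [3, 9]
r3 m[φ1→snow] = [23, 25]
r3 m[φ1→cld] = [4, 4]
r3 m[φ1→ice] = [29, 26]
r3 m[φ2→ice] = [22, 18]
r3 m[φ2→slip] = [20, 18]
r3 m[φ2→wet] = [0, 1]
r3 m[φ3→cld] = [7, 4]
r3 m[φ3→rain] = [23, 27]
r3 m[φ4→cld] = [7, 8]
r3 m[φ5→wet] = [4, 9]
r3 m[φ6→wet] = [5, 4]
r3 m[φ7→cld] = [6, 2]
r3 m[φ8→cld] = [8, 4]
r3 m[φ9→cld] = [4, 4]
r3 m[φ10→wet] = [9, 9]
r3 m[snow→φ0] = [0, 0]
r3 m[snow→φ1] = [3, 5]
r3 m[cld→φ1] = [32, 22]
r3 m[cld→φ3] = [25, 19]
r3 m[cld→φ4] = [25, 15]
r3 m[cld→φ7] = [26, 21]
r3 m[cld→φ8] = [24, 19]
r3 m[cld→φ9] = [28, 19]
r3 m[sprk→φ0] = [0, 0]
r3 m[ice→φ1] = [1, 0]
r3 m[ice→φ2] = [0, 0]
r3 m[rain→φ3] = [0, 0]
r3 m[slip→φ2] = [0, 0]
r3 m[wet→φ2] = [18, 22]
r3 m[wet→φ5] = [14, 14]
r3 m[wet→φ6] = [13, 19]
r3 m[wet→φ10] = [9, 14]
r4 m[φ0→snow] = [3, 5]
r4 m[φ0→sprk] = [3, 9]
r4 m[φ1→snow] = [23, 25]
r4 m[φ1→cld] = [4, 4]
r4 m[φ1→ice] = [29, 26]
r4 m[φ2→ice] = [22, 18]
r4 m[φ2→slip] = [20, 18]
r4 m[φ2→wet] = [0, 1]
r4 m[φ3→cld] = [7, 4]
r4 m[φ3→rain] = [23, 27]
r4 m[φ4→cld] = [7, 8]
r4 m[φ5→wet] = [4, 9]
r4 m[φ6→wet] = [5, 4]
r4 m[φ7→cld] = [6, 2]
r4 m[φ8→cld] = [8, 4]
r4 m[φ9→cld] = [4, 4]
r4 m[φ10→wet] = [9, 9]
r4 m[snow→φ0] = [23, 25]
r4 m[snow→φ1] = [3, 5]
r4 m[cld→φ1] = [32, 22]
r4 m[cld→φ3] = [29, 22]
r4 m[cld→φ4] = [29, 18]
r4 m[cld→φ7] = [30, 24]
r4 m[cld→φ8] = [28, 22]
r4 m[cld→φ9] = [32, 22]
r4 m[sprk→φ0] = [0, 0]
r4 m[ice→φ1] = [22, 18]
r4 m[ice→φ2] = [29, 26]
r4 m[rain→φ3] = [0, 0]
r4 m[slip→φ2] = [0, 0]
r4 m[wet→φ2] = [18, 22]
r4 m[wet→φ5] = [14, 14]
r4 m[wet→φ6] = [13, 19]
r4 m[wet→φ10] = [9, 14]
r5 m[φ0→snow] = [3, 5]
r5 m[φ0→sprk] = [26, 32]
r5 m[φ1→snow] = [41, 45]
r5 m[φ1→cld] = [23, 22]
r5 m[φ1→ice] = [29, 26]
r5 m[φ2→ice] = [22, 18]
r5 m[φ2→slip] = [46, 44]
r5 m[φ2→wet] = [26, 30]
r5 m[φ3→cld] = [7, 4]
r5 m[φ3→rain] = [26, 30]
r5 m[φ4→cld] = [7, 8]
r5 m[φ5→wet] = [4, 9]
r5 m[φ6→wet] = [5, 4]
r5 m[φ7→cld] = [6, 2]
r5 m[φ8→cld] = [8, 4]
r5 m[φ9→cld] = [4, 4]
r5 m[φ10→wet] = [9, 9]
r5 m[snow→φ0] = [23, 25]
r5 m[snow→φ1] = [3, 5]
r5 m[cld→φ1] = [32, 22]
r5 m[cld→φ3] = [29, 22]
r5 m[cld→φ4] = [29, 18]
r5 m[cld→φ7] = [30, 24]
r5 m[cld→φ8] = [28, 22]
r5 m[cld→φ9] = [32, 22]
r5 m[sprk→φ0] = [0, 0]
r5 m[ice→φ1] = [22, 18]
r5 m[ice→φ2] = [29, 26]
r5 m[rain→φ3] = [0, 0]
r5 m[slip→φ2] = [0, 0]
r5 m[wet→φ2] = [18, 22]
r5 m[wet→φ5] = [14, 14]
r5 m[wet→φ6] = [13, 19]
r5 m[wet→φ10] = [9, 14]
r6 m[φ0→snow] = [3, 5]
r6 m[φ0→sprk] = [26, 32]
r6 m[φ1→snow] = [41, 45]
r6 m[φ1→cld] = [23, 22]
r6 m[φ1→ice] = [29, 26]
r6 m[φ2→ice] = [22, 18]
r6 m[φ2→slip] = [46, 44]
r6 m[φ2→wet] = [26, 30]
r6 m[φ3→cld] = [7, 4]
r6 m[φ3→rain] = [26, 30]
r6 m[φ4→cld] = [7, 8]
r6 m[φ5→wet] = [4, 9]
r6 m[φ6→wet] = [5, 4]
r6 m[φ7→cld] = [6, 2]
r6 m[φ8→cld] = [8, 4]
r6 m[φ9→cld] = [4, 4]
r6 m[φ10→wet] = [9, 9]
r6 m[snow→φ0] = [41, 45]
r6 m[snow→φ1] = [3, 5]
r6 m[cld→φ1] = [32, 22]
r6 m[cld→φ3] = [48, 40]
r6 m[cld→φ4] = [48, 36]
r6 m[cld→φ7] = [49, 42]
r6 m[cld→φ8] = [47, 40]
r6 m[cld→φ9] = [51, 40]
r6 m[sprk→φ0] = [0, 0]
r6 m[ice→φ1] = [22, 18]
r6 m[ice→φ2] = [29, 26]
r6 m[rain→φ3] = [0, 0]
r6 m[slip→φ2] = [0, 0]
r6 m[wet→φ2] = [18, 22]
r6 m[wet→φ5] = [40, 43]
r6 m[wet→φ6] = [39, 48]
r6 m[wet→φ10] = [35, 43]
r7 m[φ0→snow] = [3, 5]
r7 m[φ0→sprk] = [44, 50]
r7 m[φ1→snow] = [41, 45]
r7 m[φ1→cld] = [23, 22]
r7 m[φ1→ice] = [29, 26]
r7 m[φ2→ice] = [22, 18]
r7 m[φ2→slip] = [46, 44]
r7 m[φ2→wet] = [26, 30]
r7 m[φ3→cld] = [7, 4]
r7 m[φ3→rain] = [44, 48]
r7 m[φ4→cld] = [7, 8]
r7 m[φ5→wet] = [4, 9]
r7 m[φ6→wet] = [5, 4]
r7 m[φ7→cld] = [6, 2]
r7 m[φ8→cld] = [8, 4]
r7 m[φ9→cld] = [4, 4]
r7 m[φ10→wet] = [9, 9]
r7 m[snow→φ0] = [41, 45]
r7 m[snow→φ1] = [3, 5]
r7 m[cld→φ1] = [32, 22]
r7 m[cld→φ3] = [48, 40]
r7 m[cld→φ4] = [48, 36]
r7 m[cld→φ7] = [49, 42]
r7 m[cld→φ8] = [47, 40]
r7 m[cld→φ9] = [51, 40]
r7 m[sprk→φ0] = [0, 0]
r7 m[ice→φ1] = [22, 18]
r7 m[ice→φ2] = [29, 26]
r7 m[rain→φ3] = [0, 0]
r7 m[slip→φ2] = [0, 0]
r7 m[wet→φ2] = [18, 22]
r7 m[wet→φ5] = [40, 43]
r7 m[wet→φ6] = [39, 48]
r7 m[wet→φ10] = [35, 43]
r8 m[φ0→snow] = [3, 5]
r8 m[φ0→sprk] = [44, 50]
r8 m[φ1→snow] = [41, 45]
r8 m[φ1→cld] = [23, 22]
r8 m[φ1→ice] = [29, 26]
r8 m[φ2→ice] = [22, 18]
r8 m[φ2→slip] = [46, 44]
r8 m[φ2→wet] = [26, 30]
r8 m[φ3→cld] = [7, 4]
r8 m[φ3→rain] = [44, 48]
r8 m[φ4→cld] = [7, 8]
r8 m[φ5→wet] = [4, 9]
r8 m[φ6→wet] = [5, 4]
r8 m[φ7→cld] = [6, 2]
r8 m[φ8→cld] = [8, 4]
r8 m[φ9→cld] = [4, 4]
r8 m[φ10→wet] = [9, 9]
r8 m[snow→φ0] = [41, 45]
r8 m[snow→φ1] = [3, 5]
r8 m[cld→φ1] = [32, 22]
r8 m[cld→φ3] = [48, 40]
r8 m[cld→φ4] = [48, 36]
r8 m[cld→φ7] = [49, 42]
r8 m[cld→φ8] = [47, 40]
r8 m[cld→φ9] = [51, 40]
r8 m[sprk→φ0] = [0, 0]
r8 m[ice→φ1] = [22, 18]
r8 m[ice→φ2] = [29, 26]
r8 m[rain→φ3] = [0, 0]
r8 m[slip→φ2] = [0, 0]
r8 m[wet→φ2] = [18, 22]
r8 m[wet→φ5] = [40, 43]
r8 m[wet→φ6] = [39, 48]
r8 m[wet→φ10] = [35, 43]
fixed point reached at round 8
b[cld] = ⊗ incoming = [55, 44]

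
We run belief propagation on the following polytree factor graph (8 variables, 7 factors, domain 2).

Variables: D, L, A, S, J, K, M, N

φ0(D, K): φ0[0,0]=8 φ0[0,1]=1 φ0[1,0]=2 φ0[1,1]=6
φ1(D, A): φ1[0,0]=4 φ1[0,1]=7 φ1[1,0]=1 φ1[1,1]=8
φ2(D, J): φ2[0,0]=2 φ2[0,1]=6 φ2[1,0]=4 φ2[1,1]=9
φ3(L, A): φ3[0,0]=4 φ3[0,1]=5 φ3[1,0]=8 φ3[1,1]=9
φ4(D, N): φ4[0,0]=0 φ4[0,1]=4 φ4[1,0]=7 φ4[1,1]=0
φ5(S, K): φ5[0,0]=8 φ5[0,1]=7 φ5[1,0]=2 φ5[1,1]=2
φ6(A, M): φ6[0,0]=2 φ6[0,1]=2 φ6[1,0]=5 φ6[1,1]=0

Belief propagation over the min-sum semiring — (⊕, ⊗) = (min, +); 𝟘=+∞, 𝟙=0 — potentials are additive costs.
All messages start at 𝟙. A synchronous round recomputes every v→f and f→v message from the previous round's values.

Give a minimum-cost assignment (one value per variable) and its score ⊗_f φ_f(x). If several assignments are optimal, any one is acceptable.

init: all messages = 𝟙 over 2 values
r1 m[φ0→D] = [1, 2]
r1 m[φ0→K] = [2, 1]
r1 m[φ1→D] = [4, 1]
r1 m[φ1→A] = [1, 7]
r1 m[φ2→D] = [2, 4]
r1 m[φ2→J] = [2, 6]
r1 m[φ3→L] = [4, 8]
r1 m[φ3→A] = [4, 5]
r1 m[φ4→D] = [0, 0]
r1 m[φ4→N] = [0, 0]
r1 m[φ5→S] = [7, 2]
r1 m[φ5→K] = [2, 2]
r1 m[φ6→A] = [2, 0]
r1 m[φ6→M] = [2, 0]
r1 m[D→φ0] = [0, 0]
r1 m[D→φ1] = [0, 0]
r1 m[D→φ2] = [0, 0]
r1 m[D→φ4] = [0, 0]
r1 m[L→φ3] = [0, 0]
r1 m[A→φ1] = [0, 0]
r1 m[A→φ3] = [0, 0]
r1 m[A→φ6] = [0, 0]
r1 m[S→φ5] = [0, 0]
r1 m[J→φ2] = [0, 0]
r1 m[K→φ0] = [0, 0]
r1 m[K→φ5] = [0, 0]
r1 m[M→φ6] = [0, 0]
r1 m[N→φ4] = [0, 0]
r2 m[φ0→D] = [1, 2]
r2 m[φ0→K] = [2, 1]
r2 m[φ1→D] = [4, 1]
r2 m[φ1→A] = [1, 7]
r2 m[φ2→D] = [2, 4]
r2 m[φ2→J] = [2, 6]
r2 m[φ3→L] = [4, 8]
r2 m[φ3→A] = [4, 5]
r2 m[φ4→D] = [0, 0]
r2 m[φ4→N] = [0, 0]
r2 m[φ5→S] = [7, 2]
r2 m[φ5→K] = [2, 2]
r2 m[φ6→A] = [2, 0]
r2 m[φ6→M] = [2, 0]
r2 m[D→φ0] = [6, 5]
r2 m[D→φ1] = [3, 6]
r2 m[D→φ2] = [5, 3]
r2 m[D→φ4] = [7, 7]
r2 m[L→φ3] = [0, 0]
r2 m[A→φ1] = [6, 5]
r2 m[A→φ3] = [3, 7]
r2 m[A→φ6] = [5, 12]
r2 m[S→φ5] = [0, 0]
r2 m[J→φ2] = [0, 0]
r2 m[K→φ0] = [2, 2]
r2 m[K→φ5] = [2, 1]
r2 m[M→φ6] = [0, 0]
r2 m[N→φ4] = [0, 0]
r3 m[φ0→D] = [3, 4]
r3 m[φ0→K] = [7, 7]
r3 m[φ1→D] = [10, 7]
r3 m[φ1→A] = [7, 10]
r3 m[φ2→D] = [2, 4]
r3 m[φ2→J] = [7, 11]
r3 m[φ3→L] = [7, 11]
r3 m[φ3→A] = [4, 5]
r3 m[φ4→D] = [0, 0]
r3 m[φ4→N] = [7, 7]
r3 m[φ5→S] = [8, 3]
r3 m[φ5→K] = [2, 2]
r3 m[φ6→A] = [2, 0]
r3 m[φ6→M] = [7, 7]
r3 m[D→φ0] = [6, 5]
r3 m[D→φ1] = [3, 6]
r3 m[D→φ2] = [5, 3]
r3 m[D→φ4] = [7, 7]
r3 m[L→φ3] = [0, 0]
r3 m[A→φ1] = [6, 5]
r3 m[A→φ3] = [3, 7]
r3 m[A→φ6] = [5, 12]
r3 m[S→φ5] = [0, 0]
r3 m[J→φ2] = [0, 0]
r3 m[K→φ0] = [2, 2]
r3 m[K→φ5] = [2, 1]
r3 m[M→φ6] = [0, 0]
r3 m[N→φ4] = [0, 0]
r4 m[φ0→D] = [3, 4]
r4 m[φ0→K] = [7, 7]
r4 m[φ1→D] = [10, 7]
r4 m[φ1→A] = [7, 10]
r4 m[φ2→D] = [2, 4]
r4 m[φ2→J] = [7, 11]
r4 m[φ3→L] = [7, 11]
r4 m[φ3→A] = [4, 5]
r4 m[φ4→D] = [0, 0]
r4 m[φ4→N] = [7, 7]
r4 m[φ5→S] = [8, 3]
r4 m[φ5→K] = [2, 2]
r4 m[φ6→A] = [2, 0]
r4 m[φ6→M] = [7, 7]
r4 m[D→φ0] = [12, 11]
r4 m[D→φ1] = [5, 8]
r4 m[D→φ2] = [13, 11]
r4 m[D→φ4] = [15, 15]
r4 m[L→φ3] = [0, 0]
r4 m[A→φ1] = [6, 5]
r4 m[A→φ3] = [9, 10]
r4 m[A→φ6] = [11, 15]
r4 m[S→φ5] = [0, 0]
r4 m[J→φ2] = [0, 0]
r4 m[K→φ0] = [2, 2]
r4 m[K→φ5] = [7, 7]
r4 m[M→φ6] = [0, 0]
r4 m[N→φ4] = [0, 0]
r5 m[φ0→D] = [3, 4]
r5 m[φ0→K] = [13, 13]
r5 m[φ1→D] = [10, 7]
r5 m[φ1→A] = [9, 12]
r5 m[φ2→D] = [2, 4]
r5 m[φ2→J] = [15, 19]
r5 m[φ3→L] = [13, 17]
r5 m[φ3→A] = [4, 5]
r5 m[φ4→D] = [0, 0]
r5 m[φ4→N] = [15, 15]
r5 m[φ5→S] = [14, 9]
r5 m[φ5→K] = [2, 2]
r5 m[φ6→A] = [2, 0]
r5 m[φ6→M] = [13, 13]
r5 m[D→φ0] = [12, 11]
r5 m[D→φ1] = [5, 8]
r5 m[D→φ2] = [13, 11]
r5 m[D→φ4] = [15, 15]
r5 m[L→φ3] = [0, 0]
r5 m[A→φ1] = [6, 5]
r5 m[A→φ3] = [9, 10]
r5 m[A→φ6] = [11, 15]
r5 m[S→φ5] = [0, 0]
r5 m[J→φ2] = [0, 0]
r5 m[K→φ0] = [2, 2]
r5 m[K→φ5] = [7, 7]
r5 m[M→φ6] = [0, 0]
r5 m[N→φ4] = [0, 0]
r6 m[φ0→D] = [3, 4]
r6 m[φ0→K] = [13, 13]
r6 m[φ1→D] = [10, 7]
r6 m[φ1→A] = [9, 12]
r6 m[φ2→D] = [2, 4]
r6 m[φ2→J] = [15, 19]
r6 m[φ3→L] = [13, 17]
r6 m[φ3→A] = [4, 5]
r6 m[φ4→D] = [0, 0]
r6 m[φ4→N] = [15, 15]
r6 m[φ5→S] = [14, 9]
r6 m[φ5→K] = [2, 2]
r6 m[φ6→A] = [2, 0]
r6 m[φ6→M] = [13, 13]
r6 m[D→φ0] = [12, 11]
r6 m[D→φ1] = [5, 8]
r6 m[D→φ2] = [13, 11]
r6 m[D→φ4] = [15, 15]
r6 m[L→φ3] = [0, 0]
r6 m[A→φ1] = [6, 5]
r6 m[A→φ3] = [11, 12]
r6 m[A→φ6] = [13, 17]
r6 m[S→φ5] = [0, 0]
r6 m[J→φ2] = [0, 0]
r6 m[K→φ0] = [2, 2]
r6 m[K→φ5] = [13, 13]
r6 m[M→φ6] = [0, 0]
r6 m[N→φ4] = [0, 0]
r7 m[φ0→D] = [3, 4]
r7 m[φ0→K] = [13, 13]
r7 m[φ1→D] = [10, 7]
r7 m[φ1→A] = [9, 12]
r7 m[φ2→D] = [2, 4]
r7 m[φ2→J] = [15, 19]
r7 m[φ3→L] = [15, 19]
r7 m[φ3→A] = [4, 5]
r7 m[φ4→D] = [0, 0]
r7 m[φ4→N] = [15, 15]
r7 m[φ5→S] = [20, 15]
r7 m[φ5→K] = [2, 2]
r7 m[φ6→A] = [2, 0]
r7 m[φ6→M] = [15, 15]
r7 m[D→φ0] = [12, 11]
r7 m[D→φ1] = [5, 8]
r7 m[D→φ2] = [13, 11]
r7 m[D→φ4] = [15, 15]
r7 m[L→φ3] = [0, 0]
r7 m[A→φ1] = [6, 5]
r7 m[A→φ3] = [11, 12]
r7 m[A→φ6] = [13, 17]
r7 m[S→φ5] = [0, 0]
r7 m[J→φ2] = [0, 0]
r7 m[K→φ0] = [2, 2]
r7 m[K→φ5] = [13, 13]
r7 m[M→φ6] = [0, 0]
r7 m[N→φ4] = [0, 0]
r8 m[φ0→D] = [3, 4]
r8 m[φ0→K] = [13, 13]
r8 m[φ1→D] = [10, 7]
r8 m[φ1→A] = [9, 12]
r8 m[φ2→D] = [2, 4]
r8 m[φ2→J] = [15, 19]
r8 m[φ3→L] = [15, 19]
r8 m[φ3→A] = [4, 5]
r8 m[φ4→D] = [0, 0]
r8 m[φ4→N] = [15, 15]
r8 m[φ5→S] = [20, 15]
r8 m[φ5→K] = [2, 2]
r8 m[φ6→A] = [2, 0]
r8 m[φ6→M] = [15, 15]
r8 m[D→φ0] = [12, 11]
r8 m[D→φ1] = [5, 8]
r8 m[D→φ2] = [13, 11]
r8 m[D→φ4] = [15, 15]
r8 m[L→φ3] = [0, 0]
r8 m[A→φ1] = [6, 5]
r8 m[A→φ3] = [11, 12]
r8 m[A→φ6] = [13, 17]
r8 m[S→φ5] = [0, 0]
r8 m[J→φ2] = [0, 0]
r8 m[K→φ0] = [2, 2]
r8 m[K→φ5] = [13, 13]
r8 m[M→φ6] = [0, 0]
r8 m[N→φ4] = [0, 0]
fixed point reached at round 8
traceback from D: (D=0, L=0, A=0, S=1, J=0, K=1, M=0, N=0), score=15

assignment: (D=0, L=0, A=0, S=1, J=0, K=1, M=0, N=0); score = 15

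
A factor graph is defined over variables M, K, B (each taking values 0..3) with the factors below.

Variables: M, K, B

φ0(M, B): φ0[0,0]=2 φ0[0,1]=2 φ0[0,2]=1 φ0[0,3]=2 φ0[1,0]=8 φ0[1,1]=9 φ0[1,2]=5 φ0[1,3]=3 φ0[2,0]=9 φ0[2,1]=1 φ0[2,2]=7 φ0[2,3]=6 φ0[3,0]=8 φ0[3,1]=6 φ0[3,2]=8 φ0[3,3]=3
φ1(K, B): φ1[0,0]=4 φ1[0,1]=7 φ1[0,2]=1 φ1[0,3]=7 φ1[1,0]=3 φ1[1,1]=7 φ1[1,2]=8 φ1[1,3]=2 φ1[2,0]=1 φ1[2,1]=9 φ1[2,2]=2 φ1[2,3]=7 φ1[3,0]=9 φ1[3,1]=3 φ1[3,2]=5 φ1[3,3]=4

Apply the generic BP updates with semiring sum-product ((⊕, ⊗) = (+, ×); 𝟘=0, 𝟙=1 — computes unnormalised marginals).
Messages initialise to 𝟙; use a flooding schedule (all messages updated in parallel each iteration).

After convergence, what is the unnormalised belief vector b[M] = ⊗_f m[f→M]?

b[M] = [142, 510, 411, 480]

init: all messages = 𝟙 over 4 values
r1 m[φ0→M] = [7, 25, 23, 25]
r1 m[φ0→B] = [27, 18, 21, 14]
r1 m[φ1→K] = [19, 20, 19, 21]
r1 m[φ1→B] = [17, 26, 16, 20]
r1 m[M→φ0] = [1, 1, 1, 1]
r1 m[K→φ1] = [1, 1, 1, 1]
r1 m[B→φ0] = [1, 1, 1, 1]
r1 m[B→φ1] = [1, 1, 1, 1]
r2 m[φ0→M] = [7, 25, 23, 25]
r2 m[φ0→B] = [27, 18, 21, 14]
r2 m[φ1→K] = [19, 20, 19, 21]
r2 m[φ1→B] = [17, 26, 16, 20]
r2 m[M→φ0] = [1, 1, 1, 1]
r2 m[K→φ1] = [1, 1, 1, 1]
r2 m[B→φ0] = [17, 26, 16, 20]
r2 m[B→φ1] = [27, 18, 21, 14]
r3 m[φ0→M] = [142, 510, 411, 480]
r3 m[φ0→B] = [27, 18, 21, 14]
r3 m[φ1→K] = [353, 403, 329, 458]
r3 m[φ1→B] = [17, 26, 16, 20]
r3 m[M→φ0] = [1, 1, 1, 1]
r3 m[K→φ1] = [1, 1, 1, 1]
r3 m[B→φ0] = [17, 26, 16, 20]
r3 m[B→φ1] = [27, 18, 21, 14]
r4 m[φ0→M] = [142, 510, 411, 480]
r4 m[φ0→B] = [27, 18, 21, 14]
r4 m[φ1→K] = [353, 403, 329, 458]
r4 m[φ1→B] = [17, 26, 16, 20]
r4 m[M→φ0] = [1, 1, 1, 1]
r4 m[K→φ1] = [1, 1, 1, 1]
r4 m[B→φ0] = [17, 26, 16, 20]
r4 m[B→φ1] = [27, 18, 21, 14]
fixed point reached at round 4
b[M] = ⊗ incoming = [142, 510, 411, 480]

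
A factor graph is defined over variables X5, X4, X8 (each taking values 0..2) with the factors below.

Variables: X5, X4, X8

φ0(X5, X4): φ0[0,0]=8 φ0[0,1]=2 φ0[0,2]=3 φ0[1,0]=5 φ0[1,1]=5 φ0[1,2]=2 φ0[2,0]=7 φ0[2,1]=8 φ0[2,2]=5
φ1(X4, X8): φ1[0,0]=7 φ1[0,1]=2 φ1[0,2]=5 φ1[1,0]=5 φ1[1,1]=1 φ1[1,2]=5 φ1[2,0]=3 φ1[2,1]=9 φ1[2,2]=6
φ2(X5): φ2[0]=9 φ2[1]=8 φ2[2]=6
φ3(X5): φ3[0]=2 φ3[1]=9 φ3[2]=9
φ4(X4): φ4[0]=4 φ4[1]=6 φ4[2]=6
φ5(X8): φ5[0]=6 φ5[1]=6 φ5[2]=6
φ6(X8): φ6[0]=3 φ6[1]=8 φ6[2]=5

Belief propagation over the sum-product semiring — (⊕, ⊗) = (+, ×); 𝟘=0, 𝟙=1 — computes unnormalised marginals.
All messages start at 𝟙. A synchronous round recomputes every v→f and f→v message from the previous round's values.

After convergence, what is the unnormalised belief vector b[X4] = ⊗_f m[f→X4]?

init: all messages = 𝟙 over 3 values
r1 m[φ0→X5] = [13, 12, 20]
r1 m[φ0→X4] = [20, 15, 10]
r1 m[φ1→X4] = [14, 11, 18]
r1 m[φ1→X8] = [15, 12, 16]
r1 m[φ2→X5] = [9, 8, 6]
r1 m[φ3→X5] = [2, 9, 9]
r1 m[φ4→X4] = [4, 6, 6]
r1 m[φ5→X8] = [6, 6, 6]
r1 m[φ6→X8] = [3, 8, 5]
r1 m[X5→φ0] = [1, 1, 1]
r1 m[X5→φ2] = [1, 1, 1]
r1 m[X5→φ3] = [1, 1, 1]
r1 m[X4→φ0] = [1, 1, 1]
r1 m[X4→φ1] = [1, 1, 1]
r1 m[X4→φ4] = [1, 1, 1]
r1 m[X8→φ1] = [1, 1, 1]
r1 m[X8→φ5] = [1, 1, 1]
r1 m[X8→φ6] = [1, 1, 1]
r2 m[φ0→X5] = [13, 12, 20]
r2 m[φ0→X4] = [20, 15, 10]
r2 m[φ1→X4] = [14, 11, 18]
r2 m[φ1→X8] = [15, 12, 16]
r2 m[φ2→X5] = [9, 8, 6]
r2 m[φ3→X5] = [2, 9, 9]
r2 m[φ4→X4] = [4, 6, 6]
r2 m[φ5→X8] = [6, 6, 6]
r2 m[φ6→X8] = [3, 8, 5]
r2 m[X5→φ0] = [18, 72, 54]
r2 m[X5→φ2] = [26, 108, 180]
r2 m[X5→φ3] = [117, 96, 120]
r2 m[X4→φ0] = [56, 66, 108]
r2 m[X4→φ1] = [80, 90, 60]
r2 m[X4→φ4] = [280, 165, 180]
r2 m[X8→φ1] = [18, 48, 30]
r2 m[X8→φ5] = [45, 96, 80]
r2 m[X8→φ6] = [90, 72, 96]
r3 m[φ0→X5] = [904, 826, 1460]
r3 m[φ0→X4] = [882, 828, 468]
r3 m[φ1→X4] = [372, 288, 666]
r3 m[φ1→X8] = [1190, 790, 1210]
r3 m[φ2→X5] = [9, 8, 6]
r3 m[φ3→X5] = [2, 9, 9]
r3 m[φ4→X4] = [4, 6, 6]
r3 m[φ5→X8] = [6, 6, 6]
r3 m[φ6→X8] = [3, 8, 5]
r3 m[X5→φ0] = [18, 72, 54]
r3 m[X5→φ2] = [26, 108, 180]
r3 m[X5→φ3] = [117, 96, 120]
r3 m[X4→φ0] = [56, 66, 108]
r3 m[X4→φ1] = [80, 90, 60]
r3 m[X4→φ4] = [280, 165, 180]
r3 m[X8→φ1] = [18, 48, 30]
r3 m[X8→φ5] = [45, 96, 80]
r3 m[X8→φ6] = [90, 72, 96]
r4 m[φ0→X5] = [904, 826, 1460]
r4 m[φ0→X4] = [882, 828, 468]
r4 m[φ1→X4] = [372, 288, 666]
r4 m[φ1→X8] = [1190, 790, 1210]
r4 m[φ2→X5] = [9, 8, 6]
r4 m[φ3→X5] = [2, 9, 9]
r4 m[φ4→X4] = [4, 6, 6]
r4 m[φ5→X8] = [6, 6, 6]
r4 m[φ6→X8] = [3, 8, 5]
r4 m[X5→φ0] = [18, 72, 54]
r4 m[X5→φ2] = [1808, 7434, 13140]
r4 m[X5→φ3] = [8136, 6608, 8760]
r4 m[X4→φ0] = [1488, 1728, 3996]
r4 m[X4→φ1] = [3528, 4968, 2808]
r4 m[X4→φ4] = [328104, 238464, 311688]
r4 m[X8→φ1] = [18, 48, 30]
r4 m[X8→φ5] = [3570, 6320, 6050]
r4 m[X8→φ6] = [7140, 4740, 7260]
r5 m[φ0→X5] = [27348, 24072, 44220]
r5 m[φ0→X4] = [882, 828, 468]
r5 m[φ1→X4] = [372, 288, 666]
r5 m[φ1→X8] = [57960, 37296, 59328]
r5 m[φ2→X5] = [9, 8, 6]
r5 m[φ3→X5] = [2, 9, 9]
r5 m[φ4→X4] = [4, 6, 6]
r5 m[φ5→X8] = [6, 6, 6]
r5 m[φ6→X8] = [3, 8, 5]
r5 m[X5→φ0] = [18, 72, 54]
r5 m[X5→φ2] = [1808, 7434, 13140]
r5 m[X5→φ3] = [8136, 6608, 8760]
r5 m[X4→φ0] = [1488, 1728, 3996]
r5 m[X4→φ1] = [3528, 4968, 2808]
r5 m[X4→φ4] = [328104, 238464, 311688]
r5 m[X8→φ1] = [18, 48, 30]
r5 m[X8→φ5] = [3570, 6320, 6050]
r5 m[X8→φ6] = [7140, 4740, 7260]
r6 m[φ0→X5] = [27348, 24072, 44220]
r6 m[φ0→X4] = [882, 828, 468]
r6 m[φ1→X4] = [372, 288, 666]
r6 m[φ1→X8] = [57960, 37296, 59328]
r6 m[φ2→X5] = [9, 8, 6]
r6 m[φ3→X5] = [2, 9, 9]
r6 m[φ4→X4] = [4, 6, 6]
r6 m[φ5→X8] = [6, 6, 6]
r6 m[φ6→X8] = [3, 8, 5]
r6 m[X5→φ0] = [18, 72, 54]
r6 m[X5→φ2] = [54696, 216648, 397980]
r6 m[X5→φ3] = [246132, 192576, 265320]
r6 m[X4→φ0] = [1488, 1728, 3996]
r6 m[X4→φ1] = [3528, 4968, 2808]
r6 m[X4→φ4] = [328104, 238464, 311688]
r6 m[X8→φ1] = [18, 48, 30]
r6 m[X8→φ5] = [173880, 298368, 296640]
r6 m[X8→φ6] = [347760, 223776, 355968]
r7 m[φ0→X5] = [27348, 24072, 44220]
r7 m[φ0→X4] = [882, 828, 468]
r7 m[φ1→X4] = [372, 288, 666]
r7 m[φ1→X8] = [57960, 37296, 59328]
r7 m[φ2→X5] = [9, 8, 6]
r7 m[φ3→X5] = [2, 9, 9]
r7 m[φ4→X4] = [4, 6, 6]
r7 m[φ5→X8] = [6, 6, 6]
r7 m[φ6→X8] = [3, 8, 5]
r7 m[X5→φ0] = [18, 72, 54]
r7 m[X5→φ2] = [54696, 216648, 397980]
r7 m[X5→φ3] = [246132, 192576, 265320]
r7 m[X4→φ0] = [1488, 1728, 3996]
r7 m[X4→φ1] = [3528, 4968, 2808]
r7 m[X4→φ4] = [328104, 238464, 311688]
r7 m[X8→φ1] = [18, 48, 30]
r7 m[X8→φ5] = [173880, 298368, 296640]
r7 m[X8→φ6] = [347760, 223776, 355968]
fixed point reached at round 7
b[X4] = ⊗ incoming = [1312416, 1430784, 1870128]

b[X4] = [1312416, 1430784, 1870128]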